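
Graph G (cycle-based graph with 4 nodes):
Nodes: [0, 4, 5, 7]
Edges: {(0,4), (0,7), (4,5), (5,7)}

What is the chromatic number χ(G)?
χ(G) = 2

Clique number ω(G) = 2 (lower bound: χ ≥ ω).
The graph is bipartite (no odd cycle), so 2 colors suffice: χ(G) = 2.
A valid 2-coloring: color 1: [4, 7]; color 2: [0, 5].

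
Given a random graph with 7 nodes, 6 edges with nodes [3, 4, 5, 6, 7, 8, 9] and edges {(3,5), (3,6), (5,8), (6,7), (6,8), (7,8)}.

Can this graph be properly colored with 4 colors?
Yes, G is 4-colorable

A valid 4-coloring: color 1: [3, 4, 8, 9]; color 2: [5, 6]; color 3: [7].
(χ(G) = 3 ≤ 4.)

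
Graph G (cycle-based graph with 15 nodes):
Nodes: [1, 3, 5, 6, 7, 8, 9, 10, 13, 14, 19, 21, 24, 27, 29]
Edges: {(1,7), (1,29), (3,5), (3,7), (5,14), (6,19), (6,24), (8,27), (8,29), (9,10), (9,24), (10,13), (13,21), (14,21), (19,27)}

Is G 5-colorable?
A valid 5-coloring: color 1: [5, 6, 7, 10, 21, 27, 29]; color 2: [1, 3, 8, 9, 13, 14, 19]; color 3: [24].
(χ(G) = 3 ≤ 5.)

Yes, G is 5-colorable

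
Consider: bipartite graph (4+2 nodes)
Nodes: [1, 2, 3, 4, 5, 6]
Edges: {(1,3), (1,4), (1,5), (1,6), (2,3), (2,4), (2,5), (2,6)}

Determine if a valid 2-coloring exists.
Yes, G is 2-colorable

A valid 2-coloring: color 1: [1, 2]; color 2: [3, 4, 5, 6].
(χ(G) = 2 ≤ 2.)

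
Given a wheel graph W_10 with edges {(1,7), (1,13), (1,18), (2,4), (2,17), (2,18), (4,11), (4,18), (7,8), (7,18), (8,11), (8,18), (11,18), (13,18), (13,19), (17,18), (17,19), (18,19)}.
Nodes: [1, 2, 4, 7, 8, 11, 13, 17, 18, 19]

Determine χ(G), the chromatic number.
Clique number ω(G) = 3 (lower bound: χ ≥ ω).
Odd cycle [19, 17, 2, 4, 11, 8, 7, 1, 13] needs 3 colors (χ ≥ 3).
Vertex 18 is adjacent to every vertex of [1, 2, 4, 7, 8, 11, 13, 17, 19], which already need 3 colors among themselves, so 18 needs a new color (χ ≥ 4).
The coloring below uses 4 colors, so χ(G) = 4.
A valid 4-coloring: color 1: [18]; color 2: [1, 2, 11, 19]; color 3: [4, 8, 13, 17]; color 4: [7].

χ(G) = 4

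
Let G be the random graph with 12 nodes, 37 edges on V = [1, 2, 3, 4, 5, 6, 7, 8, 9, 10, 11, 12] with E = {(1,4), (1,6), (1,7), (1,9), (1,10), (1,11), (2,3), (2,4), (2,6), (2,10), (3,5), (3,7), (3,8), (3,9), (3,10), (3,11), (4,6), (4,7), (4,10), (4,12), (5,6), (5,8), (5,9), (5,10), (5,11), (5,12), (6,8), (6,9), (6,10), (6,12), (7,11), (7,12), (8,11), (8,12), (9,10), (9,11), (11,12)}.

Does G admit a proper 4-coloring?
No, G is not 4-colorable

Suppose a proper 4-coloring c exists. The clique [1, 4, 6, 10] takes 4 distinct colors; by symmetry let c(1) = 1, c(4) = 2, c(6) = 3, c(10) = 4.
- Vertex 9: neighbors [1, 6, 10] already have colors [1, 3, 4] ⇒ c(9) = 2.
- Vertex 5: neighbors [9, 6, 10] already have colors [2, 3, 4] ⇒ c(5) = 1.
- Vertex 3: neighbors [5, 9, 10] already have colors [1, 2, 4] ⇒ c(3) = 3.
- Vertex 11: neighbors [1, 9, 3] already have colors [1, 2, 3] ⇒ c(11) = 4.
- Vertex 12: neighbors [5, 4, 6, 11] already have colors [1, 2, 3, 4] — all 4 colors blocked. Contradiction.
The forced assignments end in a contradiction, so G has no proper 4-coloring (χ ≥ 5).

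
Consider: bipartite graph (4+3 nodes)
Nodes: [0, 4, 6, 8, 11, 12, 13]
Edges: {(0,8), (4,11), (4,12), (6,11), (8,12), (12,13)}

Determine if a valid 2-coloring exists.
A valid 2-coloring: color 1: [0, 11, 12]; color 2: [4, 6, 8, 13].
(χ(G) = 2 ≤ 2.)

Yes, G is 2-colorable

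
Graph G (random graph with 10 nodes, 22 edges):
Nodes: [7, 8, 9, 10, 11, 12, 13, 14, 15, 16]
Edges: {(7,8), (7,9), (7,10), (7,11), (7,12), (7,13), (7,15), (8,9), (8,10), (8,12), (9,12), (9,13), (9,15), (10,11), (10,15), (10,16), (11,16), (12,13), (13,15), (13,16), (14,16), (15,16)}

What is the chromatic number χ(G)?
Clique number ω(G) = 4 (lower bound: χ ≥ ω).
The clique on [7, 8, 9, 12] has size 4, forcing χ ≥ 4, and the coloring below uses 4 colors, so χ(G) = 4.
A valid 4-coloring: color 1: [7, 16]; color 2: [9, 10, 14]; color 3: [11, 12, 15]; color 4: [8, 13].

χ(G) = 4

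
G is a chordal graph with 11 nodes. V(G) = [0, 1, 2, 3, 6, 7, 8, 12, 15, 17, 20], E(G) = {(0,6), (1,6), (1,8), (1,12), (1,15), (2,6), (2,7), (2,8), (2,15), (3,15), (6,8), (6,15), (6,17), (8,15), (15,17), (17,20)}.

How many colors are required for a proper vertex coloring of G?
χ(G) = 4

Clique number ω(G) = 4 (lower bound: χ ≥ ω).
The clique on [1, 6, 8, 15] has size 4, forcing χ ≥ 4, and the coloring below uses 4 colors, so χ(G) = 4.
A valid 4-coloring: color 1: [3, 6, 7, 12, 20]; color 2: [0, 15]; color 3: [8, 17]; color 4: [1, 2].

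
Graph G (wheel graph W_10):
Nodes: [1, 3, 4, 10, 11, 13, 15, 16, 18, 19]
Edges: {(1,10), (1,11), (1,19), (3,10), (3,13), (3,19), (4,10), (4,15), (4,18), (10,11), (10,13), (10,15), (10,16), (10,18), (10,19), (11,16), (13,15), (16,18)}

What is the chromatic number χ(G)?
χ(G) = 4

Clique number ω(G) = 3 (lower bound: χ ≥ ω).
Odd cycle [3, 13, 15, 4, 18, 16, 11, 1, 19] needs 3 colors (χ ≥ 3).
Vertex 10 is adjacent to every vertex of [1, 3, 4, 11, 13, 15, 16, 18, 19], which already need 3 colors among themselves, so 10 needs a new color (χ ≥ 4).
The coloring below uses 4 colors, so χ(G) = 4.
A valid 4-coloring: color 1: [10]; color 2: [1, 3, 15, 18]; color 3: [4, 13, 16, 19]; color 4: [11].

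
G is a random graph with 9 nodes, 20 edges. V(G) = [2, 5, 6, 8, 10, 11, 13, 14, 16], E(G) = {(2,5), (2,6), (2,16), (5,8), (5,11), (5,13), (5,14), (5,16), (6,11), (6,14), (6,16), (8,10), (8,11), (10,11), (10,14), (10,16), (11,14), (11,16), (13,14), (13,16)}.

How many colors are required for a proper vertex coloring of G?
χ(G) = 3

Clique number ω(G) = 3 (lower bound: χ ≥ ω).
The clique on [10, 11, 16] has size 3, forcing χ ≥ 3, and the coloring below uses 3 colors, so χ(G) = 3.
A valid 3-coloring: color 1: [2, 11, 13]; color 2: [8, 14, 16]; color 3: [5, 6, 10].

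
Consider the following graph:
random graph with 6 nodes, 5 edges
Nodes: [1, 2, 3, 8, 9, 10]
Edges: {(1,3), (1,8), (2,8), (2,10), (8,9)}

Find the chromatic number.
χ(G) = 2

Clique number ω(G) = 2 (lower bound: χ ≥ ω).
The graph is bipartite (no odd cycle), so 2 colors suffice: χ(G) = 2.
A valid 2-coloring: color 1: [3, 8, 10]; color 2: [1, 2, 9].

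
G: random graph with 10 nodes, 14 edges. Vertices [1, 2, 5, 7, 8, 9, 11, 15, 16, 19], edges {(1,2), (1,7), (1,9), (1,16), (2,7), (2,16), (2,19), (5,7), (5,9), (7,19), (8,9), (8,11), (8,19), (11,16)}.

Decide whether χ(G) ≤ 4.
Yes, G is 4-colorable

A valid 4-coloring: color 1: [2, 5, 8, 15]; color 2: [7, 9, 16]; color 3: [1, 11, 19].
(χ(G) = 3 ≤ 4.)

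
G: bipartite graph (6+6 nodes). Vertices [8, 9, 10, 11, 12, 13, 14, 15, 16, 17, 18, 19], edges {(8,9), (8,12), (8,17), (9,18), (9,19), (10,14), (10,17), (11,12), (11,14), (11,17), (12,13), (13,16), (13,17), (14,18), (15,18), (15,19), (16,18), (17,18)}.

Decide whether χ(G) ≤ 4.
Yes, G is 4-colorable

A valid 4-coloring: color 1: [8, 10, 11, 13, 18, 19]; color 2: [9, 12, 14, 15, 16, 17].
(χ(G) = 2 ≤ 4.)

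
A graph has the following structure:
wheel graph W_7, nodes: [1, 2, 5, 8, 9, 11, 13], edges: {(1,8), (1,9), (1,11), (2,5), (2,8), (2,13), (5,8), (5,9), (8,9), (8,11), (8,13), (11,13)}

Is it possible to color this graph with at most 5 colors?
A valid 5-coloring: color 1: [8]; color 2: [2, 9, 11]; color 3: [1, 5, 13].
(χ(G) = 3 ≤ 5.)

Yes, G is 5-colorable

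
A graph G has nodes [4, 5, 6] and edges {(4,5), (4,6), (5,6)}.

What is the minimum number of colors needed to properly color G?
χ(G) = 3

Clique number ω(G) = 3 (lower bound: χ ≥ ω).
The clique on [4, 5, 6] has size 3, forcing χ ≥ 3, and the coloring below uses 3 colors, so χ(G) = 3.
A valid 3-coloring: color 1: [5]; color 2: [6]; color 3: [4].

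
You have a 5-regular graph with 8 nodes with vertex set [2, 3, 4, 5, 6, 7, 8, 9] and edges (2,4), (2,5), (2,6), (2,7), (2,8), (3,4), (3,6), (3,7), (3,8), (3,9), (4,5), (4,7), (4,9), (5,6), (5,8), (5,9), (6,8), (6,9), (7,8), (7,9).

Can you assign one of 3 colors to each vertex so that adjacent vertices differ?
The clique on vertices [3, 4, 7, 9] has size 4 > 3, so it alone needs 4 colors.

No, G is not 3-colorable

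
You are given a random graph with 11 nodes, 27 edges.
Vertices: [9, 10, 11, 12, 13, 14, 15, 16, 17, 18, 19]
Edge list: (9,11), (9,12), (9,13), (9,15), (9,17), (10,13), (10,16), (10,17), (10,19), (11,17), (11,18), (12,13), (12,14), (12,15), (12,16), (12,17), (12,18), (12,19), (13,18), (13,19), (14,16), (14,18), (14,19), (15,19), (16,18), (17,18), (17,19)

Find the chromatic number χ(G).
Clique number ω(G) = 4 (lower bound: χ ≥ ω).
The clique on [12, 14, 16, 18] has size 4, forcing χ ≥ 4, and the coloring below uses 4 colors, so χ(G) = 4.
A valid 4-coloring: color 1: [10, 11, 12]; color 2: [9, 18, 19]; color 3: [13, 14, 15, 17]; color 4: [16].

χ(G) = 4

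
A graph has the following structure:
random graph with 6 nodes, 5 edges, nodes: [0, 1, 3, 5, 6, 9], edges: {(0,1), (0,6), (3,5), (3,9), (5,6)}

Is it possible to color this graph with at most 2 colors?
A valid 2-coloring: color 1: [0, 5, 9]; color 2: [1, 3, 6].
(χ(G) = 2 ≤ 2.)

Yes, G is 2-colorable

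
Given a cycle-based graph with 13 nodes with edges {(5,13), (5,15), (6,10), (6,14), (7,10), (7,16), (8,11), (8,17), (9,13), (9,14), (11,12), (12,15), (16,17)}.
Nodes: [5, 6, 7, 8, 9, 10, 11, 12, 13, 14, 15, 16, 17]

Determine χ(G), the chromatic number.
Clique number ω(G) = 2 (lower bound: χ ≥ ω).
Odd cycle [13, 5, 15, 12, 11, 8, 17, 16, 7, 10, 6, 14, 9] needs 3 colors (χ ≥ 3).
The coloring below uses 3 colors, so χ(G) = 3.
A valid 3-coloring: color 1: [7, 11, 13, 14, 15, 17]; color 2: [5, 8, 9, 10, 12, 16]; color 3: [6].

χ(G) = 3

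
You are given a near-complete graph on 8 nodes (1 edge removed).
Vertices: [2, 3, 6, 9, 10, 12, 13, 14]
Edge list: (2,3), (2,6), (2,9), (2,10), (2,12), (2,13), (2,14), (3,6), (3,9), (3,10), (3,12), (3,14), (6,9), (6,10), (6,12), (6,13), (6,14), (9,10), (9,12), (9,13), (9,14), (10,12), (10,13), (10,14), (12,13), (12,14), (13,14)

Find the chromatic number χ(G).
χ(G) = 7

Clique number ω(G) = 7 (lower bound: χ ≥ ω).
The clique on [2, 3, 6, 9, 10, 12, 14] has size 7, forcing χ ≥ 7, and the coloring below uses 7 colors, so χ(G) = 7.
A valid 7-coloring: color 1: [12]; color 2: [14]; color 3: [6]; color 4: [9]; color 5: [10]; color 6: [2]; color 7: [3, 13].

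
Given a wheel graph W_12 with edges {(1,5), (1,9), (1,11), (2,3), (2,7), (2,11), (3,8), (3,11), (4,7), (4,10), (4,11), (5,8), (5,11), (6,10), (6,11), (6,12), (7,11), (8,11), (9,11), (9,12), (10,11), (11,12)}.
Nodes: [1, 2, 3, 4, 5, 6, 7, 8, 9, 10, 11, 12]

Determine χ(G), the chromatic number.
χ(G) = 4

Clique number ω(G) = 3 (lower bound: χ ≥ ω).
Odd cycle [1, 9, 12, 6, 10, 4, 7, 2, 3, 8, 5] needs 3 colors (χ ≥ 3).
Vertex 11 is adjacent to every vertex of [1, 2, 3, 4, 5, 6, 7, 8, 9, 10, 12], which already need 3 colors among themselves, so 11 needs a new color (χ ≥ 4).
The coloring below uses 4 colors, so χ(G) = 4.
A valid 4-coloring: color 1: [11]; color 2: [1, 7, 8, 10, 12]; color 3: [2, 4, 5, 6, 9]; color 4: [3].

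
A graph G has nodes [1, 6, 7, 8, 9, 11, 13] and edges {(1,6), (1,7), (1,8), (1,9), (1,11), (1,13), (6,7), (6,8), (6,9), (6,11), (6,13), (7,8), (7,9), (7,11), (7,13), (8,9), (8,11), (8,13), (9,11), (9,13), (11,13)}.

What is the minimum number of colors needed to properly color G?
χ(G) = 7

Clique number ω(G) = 7 (lower bound: χ ≥ ω).
The clique on [1, 6, 7, 8, 9, 11, 13] has size 7, forcing χ ≥ 7, and the coloring below uses 7 colors, so χ(G) = 7.
A valid 7-coloring: color 1: [9]; color 2: [6]; color 3: [7]; color 4: [8]; color 5: [1]; color 6: [11]; color 7: [13].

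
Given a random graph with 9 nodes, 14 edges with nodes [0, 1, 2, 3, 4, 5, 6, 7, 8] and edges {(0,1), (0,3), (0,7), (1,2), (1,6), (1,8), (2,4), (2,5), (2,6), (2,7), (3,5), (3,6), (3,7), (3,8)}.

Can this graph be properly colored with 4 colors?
Yes, G is 4-colorable

A valid 4-coloring: color 1: [2, 3]; color 2: [0, 4, 5, 6, 8]; color 3: [1, 7].
(χ(G) = 3 ≤ 4.)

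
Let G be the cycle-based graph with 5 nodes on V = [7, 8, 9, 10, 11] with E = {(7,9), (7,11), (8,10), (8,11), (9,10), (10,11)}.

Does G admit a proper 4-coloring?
Yes, G is 4-colorable

A valid 4-coloring: color 1: [9, 11]; color 2: [7, 10]; color 3: [8].
(χ(G) = 3 ≤ 4.)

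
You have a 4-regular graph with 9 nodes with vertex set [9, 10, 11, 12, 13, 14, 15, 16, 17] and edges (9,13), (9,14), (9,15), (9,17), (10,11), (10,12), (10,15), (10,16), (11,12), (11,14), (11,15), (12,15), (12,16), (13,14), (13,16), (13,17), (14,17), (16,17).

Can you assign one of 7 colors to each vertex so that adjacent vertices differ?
Yes, G is 7-colorable

A valid 7-coloring: color 1: [9, 11, 16]; color 2: [12, 13]; color 3: [10, 17]; color 4: [14, 15].
(χ(G) = 4 ≤ 7.)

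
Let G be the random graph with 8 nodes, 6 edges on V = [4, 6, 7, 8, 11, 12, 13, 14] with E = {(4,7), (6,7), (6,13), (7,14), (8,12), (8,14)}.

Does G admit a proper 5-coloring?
A valid 5-coloring: color 1: [7, 8, 11, 13]; color 2: [4, 6, 12, 14].
(χ(G) = 2 ≤ 5.)

Yes, G is 5-colorable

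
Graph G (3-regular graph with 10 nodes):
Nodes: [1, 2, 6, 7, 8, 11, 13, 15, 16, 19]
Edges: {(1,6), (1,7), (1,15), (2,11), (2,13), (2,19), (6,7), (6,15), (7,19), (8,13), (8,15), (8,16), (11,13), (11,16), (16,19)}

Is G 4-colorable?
A valid 4-coloring: color 1: [1, 13, 19]; color 2: [2, 7, 15, 16]; color 3: [6, 8, 11].
(χ(G) = 3 ≤ 4.)

Yes, G is 4-colorable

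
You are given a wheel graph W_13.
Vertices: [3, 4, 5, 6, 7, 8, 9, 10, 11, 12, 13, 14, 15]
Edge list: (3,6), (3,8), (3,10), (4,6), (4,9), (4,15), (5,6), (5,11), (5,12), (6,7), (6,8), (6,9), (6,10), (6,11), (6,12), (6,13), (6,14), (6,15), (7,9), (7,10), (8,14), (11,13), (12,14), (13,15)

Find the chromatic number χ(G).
Clique number ω(G) = 3 (lower bound: χ ≥ ω).
The clique on [3, 6, 8] has size 3, forcing χ ≥ 3, and the coloring below uses 3 colors, so χ(G) = 3.
A valid 3-coloring: color 1: [6]; color 2: [3, 4, 5, 7, 13, 14]; color 3: [8, 9, 10, 11, 12, 15].

χ(G) = 3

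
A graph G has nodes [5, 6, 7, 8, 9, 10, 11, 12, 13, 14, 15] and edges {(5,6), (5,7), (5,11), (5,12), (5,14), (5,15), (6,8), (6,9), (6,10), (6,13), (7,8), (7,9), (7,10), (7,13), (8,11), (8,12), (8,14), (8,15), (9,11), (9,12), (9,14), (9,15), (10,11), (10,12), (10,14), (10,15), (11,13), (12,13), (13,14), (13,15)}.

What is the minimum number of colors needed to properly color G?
χ(G) = 2

Clique number ω(G) = 2 (lower bound: χ ≥ ω).
The graph is bipartite (no odd cycle), so 2 colors suffice: χ(G) = 2.
A valid 2-coloring: color 1: [5, 8, 9, 10, 13]; color 2: [6, 7, 11, 12, 14, 15].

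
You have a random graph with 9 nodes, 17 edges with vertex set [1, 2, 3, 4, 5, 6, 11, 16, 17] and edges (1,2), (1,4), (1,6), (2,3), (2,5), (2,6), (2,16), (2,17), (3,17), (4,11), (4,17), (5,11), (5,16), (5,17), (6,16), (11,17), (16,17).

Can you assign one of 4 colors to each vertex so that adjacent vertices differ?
Yes, G is 4-colorable

A valid 4-coloring: color 1: [2, 11]; color 2: [6, 17]; color 3: [3, 4, 5]; color 4: [1, 16].
(χ(G) = 4 ≤ 4.)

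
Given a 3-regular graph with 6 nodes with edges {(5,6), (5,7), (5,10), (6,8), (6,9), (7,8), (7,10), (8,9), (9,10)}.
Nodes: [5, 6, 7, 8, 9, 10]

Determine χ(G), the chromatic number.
χ(G) = 3

Clique number ω(G) = 3 (lower bound: χ ≥ ω).
The clique on [6, 8, 9] has size 3, forcing χ ≥ 3, and the coloring below uses 3 colors, so χ(G) = 3.
A valid 3-coloring: color 1: [7, 9]; color 2: [6, 10]; color 3: [5, 8].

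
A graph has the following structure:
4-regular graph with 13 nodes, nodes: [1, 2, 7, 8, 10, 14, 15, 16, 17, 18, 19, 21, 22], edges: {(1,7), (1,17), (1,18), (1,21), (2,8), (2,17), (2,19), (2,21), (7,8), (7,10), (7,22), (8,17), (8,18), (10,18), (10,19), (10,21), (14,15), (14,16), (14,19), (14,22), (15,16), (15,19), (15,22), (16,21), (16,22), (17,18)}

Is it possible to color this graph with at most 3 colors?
No, G is not 3-colorable

The clique on vertices [14, 15, 16, 22] has size 4 > 3, so it alone needs 4 colors.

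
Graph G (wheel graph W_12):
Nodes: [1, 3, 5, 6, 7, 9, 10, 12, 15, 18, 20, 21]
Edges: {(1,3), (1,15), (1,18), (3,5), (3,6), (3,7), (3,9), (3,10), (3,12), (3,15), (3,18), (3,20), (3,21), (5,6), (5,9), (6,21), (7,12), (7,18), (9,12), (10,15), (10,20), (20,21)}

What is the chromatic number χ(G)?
χ(G) = 4

Clique number ω(G) = 3 (lower bound: χ ≥ ω).
Odd cycle [15, 10, 20, 21, 6, 5, 9, 12, 7, 18, 1] needs 3 colors (χ ≥ 3).
Vertex 3 is adjacent to every vertex of [1, 5, 6, 7, 9, 10, 12, 15, 18, 20, 21], which already need 3 colors among themselves, so 3 needs a new color (χ ≥ 4).
The coloring below uses 4 colors, so χ(G) = 4.
A valid 4-coloring: color 1: [3]; color 2: [6, 9, 15, 18, 20]; color 3: [1, 5, 10, 12, 21]; color 4: [7].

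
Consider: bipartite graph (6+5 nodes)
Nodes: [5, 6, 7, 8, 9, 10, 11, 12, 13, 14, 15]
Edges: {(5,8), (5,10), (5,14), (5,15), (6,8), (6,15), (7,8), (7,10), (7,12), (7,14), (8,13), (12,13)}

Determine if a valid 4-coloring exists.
Yes, G is 4-colorable

A valid 4-coloring: color 1: [8, 9, 10, 11, 12, 14, 15]; color 2: [5, 6, 7, 13].
(χ(G) = 2 ≤ 4.)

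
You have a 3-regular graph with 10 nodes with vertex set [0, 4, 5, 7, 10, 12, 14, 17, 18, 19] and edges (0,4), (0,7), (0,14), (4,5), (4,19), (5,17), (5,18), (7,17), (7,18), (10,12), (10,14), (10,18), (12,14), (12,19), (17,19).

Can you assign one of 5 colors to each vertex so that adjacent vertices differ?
Yes, G is 5-colorable

A valid 5-coloring: color 1: [5, 7, 10, 19]; color 2: [0, 12, 17, 18]; color 3: [4, 14].
(χ(G) = 3 ≤ 5.)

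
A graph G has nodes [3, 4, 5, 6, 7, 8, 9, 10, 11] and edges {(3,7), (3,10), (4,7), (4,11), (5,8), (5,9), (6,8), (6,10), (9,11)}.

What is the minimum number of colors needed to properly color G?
Clique number ω(G) = 2 (lower bound: χ ≥ ω).
Odd cycle [4, 7, 3, 10, 6, 8, 5, 9, 11] needs 3 colors (χ ≥ 3).
The coloring below uses 3 colors, so χ(G) = 3.
A valid 3-coloring: color 1: [3, 4, 6, 9]; color 2: [7, 8, 10, 11]; color 3: [5].

χ(G) = 3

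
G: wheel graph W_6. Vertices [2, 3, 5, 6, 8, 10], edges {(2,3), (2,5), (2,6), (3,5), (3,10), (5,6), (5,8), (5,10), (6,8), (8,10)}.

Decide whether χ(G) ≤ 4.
A valid 4-coloring: color 1: [5]; color 2: [6, 10]; color 3: [2, 8]; color 4: [3].
(χ(G) = 4 ≤ 4.)

Yes, G is 4-colorable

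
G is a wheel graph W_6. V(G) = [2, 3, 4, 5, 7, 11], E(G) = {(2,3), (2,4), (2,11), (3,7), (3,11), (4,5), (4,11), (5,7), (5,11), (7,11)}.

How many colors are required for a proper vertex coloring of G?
Clique number ω(G) = 3 (lower bound: χ ≥ ω).
Odd cycle [3, 2, 4, 5, 7] needs 3 colors (χ ≥ 3).
Vertex 11 is adjacent to every vertex of [2, 3, 4, 5, 7], which already need 3 colors among themselves, so 11 needs a new color (χ ≥ 4).
The coloring below uses 4 colors, so χ(G) = 4.
A valid 4-coloring: color 1: [11]; color 2: [3, 5]; color 3: [2, 7]; color 4: [4].

χ(G) = 4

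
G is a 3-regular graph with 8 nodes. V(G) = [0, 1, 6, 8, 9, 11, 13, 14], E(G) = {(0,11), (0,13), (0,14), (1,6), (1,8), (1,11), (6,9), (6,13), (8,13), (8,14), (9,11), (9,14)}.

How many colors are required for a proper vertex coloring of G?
χ(G) = 3

Clique number ω(G) = 2 (lower bound: χ ≥ ω).
Odd cycle [8, 1, 6, 9, 14] needs 3 colors (χ ≥ 3).
The coloring below uses 3 colors, so χ(G) = 3.
A valid 3-coloring: color 1: [1, 9, 13]; color 2: [6, 11, 14]; color 3: [0, 8].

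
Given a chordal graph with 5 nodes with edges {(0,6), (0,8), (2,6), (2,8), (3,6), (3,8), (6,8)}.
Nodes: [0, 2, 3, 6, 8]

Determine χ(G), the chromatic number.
Clique number ω(G) = 3 (lower bound: χ ≥ ω).
The clique on [0, 6, 8] has size 3, forcing χ ≥ 3, and the coloring below uses 3 colors, so χ(G) = 3.
A valid 3-coloring: color 1: [6]; color 2: [8]; color 3: [0, 2, 3].

χ(G) = 3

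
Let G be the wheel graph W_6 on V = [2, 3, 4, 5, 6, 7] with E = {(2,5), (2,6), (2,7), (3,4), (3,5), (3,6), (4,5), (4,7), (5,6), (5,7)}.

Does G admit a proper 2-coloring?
The clique on vertices [2, 5, 6] has size 3 > 2, so it alone needs 3 colors.

No, G is not 2-colorable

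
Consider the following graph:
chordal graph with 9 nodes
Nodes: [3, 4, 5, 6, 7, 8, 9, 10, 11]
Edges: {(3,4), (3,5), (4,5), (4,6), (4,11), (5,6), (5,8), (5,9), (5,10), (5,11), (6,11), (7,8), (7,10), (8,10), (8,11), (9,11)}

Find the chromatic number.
Clique number ω(G) = 4 (lower bound: χ ≥ ω).
The clique on [4, 5, 6, 11] has size 4, forcing χ ≥ 4, and the coloring below uses 4 colors, so χ(G) = 4.
A valid 4-coloring: color 1: [5, 7]; color 2: [3, 10, 11]; color 3: [4, 8, 9]; color 4: [6].

χ(G) = 4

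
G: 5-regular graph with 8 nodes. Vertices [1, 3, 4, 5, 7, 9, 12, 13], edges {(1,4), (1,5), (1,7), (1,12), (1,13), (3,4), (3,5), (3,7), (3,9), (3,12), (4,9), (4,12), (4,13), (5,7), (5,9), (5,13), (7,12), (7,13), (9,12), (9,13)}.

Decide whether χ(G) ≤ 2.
The clique on vertices [1, 5, 7, 13] has size 4 > 2, so it alone needs 4 colors.

No, G is not 2-colorable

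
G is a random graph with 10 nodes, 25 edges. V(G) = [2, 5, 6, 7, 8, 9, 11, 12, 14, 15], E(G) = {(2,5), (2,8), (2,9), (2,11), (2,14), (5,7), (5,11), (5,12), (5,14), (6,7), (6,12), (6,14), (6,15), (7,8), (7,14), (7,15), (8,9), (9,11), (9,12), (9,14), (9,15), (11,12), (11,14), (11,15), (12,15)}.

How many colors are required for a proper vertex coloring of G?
Clique number ω(G) = 4 (lower bound: χ ≥ ω).
The clique on [2, 9, 11, 14] has size 4, forcing χ ≥ 4, and the coloring below uses 4 colors, so χ(G) = 4.
A valid 4-coloring: color 1: [7, 11]; color 2: [8, 14, 15]; color 3: [5, 6, 9]; color 4: [2, 12].

χ(G) = 4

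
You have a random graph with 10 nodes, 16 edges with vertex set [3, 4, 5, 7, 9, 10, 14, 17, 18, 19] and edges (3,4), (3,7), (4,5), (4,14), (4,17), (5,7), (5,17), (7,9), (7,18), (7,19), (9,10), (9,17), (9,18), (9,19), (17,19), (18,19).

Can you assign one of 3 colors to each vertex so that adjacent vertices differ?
No, G is not 3-colorable

The clique on vertices [7, 9, 18, 19] has size 4 > 3, so it alone needs 4 colors.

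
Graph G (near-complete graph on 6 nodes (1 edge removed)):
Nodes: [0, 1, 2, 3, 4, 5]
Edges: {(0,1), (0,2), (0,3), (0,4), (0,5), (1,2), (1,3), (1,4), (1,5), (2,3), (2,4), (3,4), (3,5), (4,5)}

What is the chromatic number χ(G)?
χ(G) = 5

Clique number ω(G) = 5 (lower bound: χ ≥ ω).
The clique on [0, 1, 2, 3, 4] has size 5, forcing χ ≥ 5, and the coloring below uses 5 colors, so χ(G) = 5.
A valid 5-coloring: color 1: [1]; color 2: [0]; color 3: [3]; color 4: [4]; color 5: [2, 5].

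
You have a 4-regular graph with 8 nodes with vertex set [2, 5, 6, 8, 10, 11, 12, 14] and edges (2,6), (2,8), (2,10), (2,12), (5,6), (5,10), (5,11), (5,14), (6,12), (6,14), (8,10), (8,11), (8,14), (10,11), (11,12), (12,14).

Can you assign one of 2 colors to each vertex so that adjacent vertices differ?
The clique on vertices [2, 8, 10] has size 3 > 2, so it alone needs 3 colors.

No, G is not 2-colorable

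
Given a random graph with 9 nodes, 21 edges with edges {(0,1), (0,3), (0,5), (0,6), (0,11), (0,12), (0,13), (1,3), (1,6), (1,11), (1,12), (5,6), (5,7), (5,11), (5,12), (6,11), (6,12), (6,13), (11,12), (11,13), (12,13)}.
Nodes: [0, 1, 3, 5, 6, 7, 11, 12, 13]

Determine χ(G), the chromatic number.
χ(G) = 5

Clique number ω(G) = 5 (lower bound: χ ≥ ω).
The clique on [0, 1, 6, 11, 12] has size 5, forcing χ ≥ 5, and the coloring below uses 5 colors, so χ(G) = 5.
A valid 5-coloring: color 1: [0, 7]; color 2: [3, 11]; color 3: [12]; color 4: [6]; color 5: [1, 5, 13].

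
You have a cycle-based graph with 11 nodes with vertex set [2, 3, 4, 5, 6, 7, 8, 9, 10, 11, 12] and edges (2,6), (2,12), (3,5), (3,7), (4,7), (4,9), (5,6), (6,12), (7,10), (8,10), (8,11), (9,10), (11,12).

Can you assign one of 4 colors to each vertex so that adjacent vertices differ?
Yes, G is 4-colorable

A valid 4-coloring: color 1: [5, 7, 8, 9, 12]; color 2: [3, 4, 6, 10, 11]; color 3: [2].
(χ(G) = 3 ≤ 4.)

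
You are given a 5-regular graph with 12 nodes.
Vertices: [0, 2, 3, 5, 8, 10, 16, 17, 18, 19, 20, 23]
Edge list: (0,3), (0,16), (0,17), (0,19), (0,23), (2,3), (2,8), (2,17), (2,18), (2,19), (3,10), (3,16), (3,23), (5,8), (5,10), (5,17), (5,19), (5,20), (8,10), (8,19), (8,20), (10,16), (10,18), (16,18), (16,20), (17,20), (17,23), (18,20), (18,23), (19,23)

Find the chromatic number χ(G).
χ(G) = 4

Clique number ω(G) = 3 (lower bound: χ ≥ ω).
Suppose a proper 3-coloring c exists. The clique [0, 3, 16] takes 3 distinct colors; by symmetry let c(0) = 1, c(3) = 2, c(16) = 3.
- Vertex 10: neighbors [3, 16] already have colors [2, 3] ⇒ c(10) = 1.
- Vertex 18: neighbors [10, 16] already have colors [1, 3] ⇒ c(18) = 2.
- Vertex 20: neighbors [18, 16] already have colors [2, 3] ⇒ c(20) = 1.
- Vertex 23: neighbors [0, 3] already have colors [1, 2] ⇒ c(23) = 3.
- Vertex 19: neighbors [0, 23] already have colors [1, 3] ⇒ c(19) = 2.
- Vertex 5: neighbors [10, 19] already have colors [1, 2] ⇒ c(5) = 3.
- Vertex 8: neighbors [10, 19, 5] already have colors [1, 2, 3] — all 3 colors blocked. Contradiction.
The forced assignments end in a contradiction, so G has no proper 3-coloring (χ ≥ 4).
The coloring below uses 4 colors, so χ(G) = 4.
A valid 4-coloring: color 1: [3, 8, 17, 18]; color 2: [0, 2, 5]; color 3: [10, 19, 20]; color 4: [16, 23].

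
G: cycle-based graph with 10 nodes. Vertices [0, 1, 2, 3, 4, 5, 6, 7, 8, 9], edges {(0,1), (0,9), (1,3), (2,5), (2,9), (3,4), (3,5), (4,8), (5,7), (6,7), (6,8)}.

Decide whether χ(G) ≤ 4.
Yes, G is 4-colorable

A valid 4-coloring: color 1: [1, 4, 5, 6, 9]; color 2: [0, 2, 3, 7, 8].
(χ(G) = 2 ≤ 4.)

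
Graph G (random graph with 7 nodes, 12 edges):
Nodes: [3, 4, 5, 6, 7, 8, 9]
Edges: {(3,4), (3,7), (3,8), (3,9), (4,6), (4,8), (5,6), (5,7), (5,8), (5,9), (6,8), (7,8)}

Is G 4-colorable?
A valid 4-coloring: color 1: [8, 9]; color 2: [3, 5]; color 3: [6, 7]; color 4: [4].
(χ(G) = 4 ≤ 4.)

Yes, G is 4-colorable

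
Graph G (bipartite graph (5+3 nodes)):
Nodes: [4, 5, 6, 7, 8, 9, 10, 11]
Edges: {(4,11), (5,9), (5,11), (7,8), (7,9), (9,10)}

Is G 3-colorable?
Yes, G is 3-colorable

A valid 3-coloring: color 1: [6, 8, 9, 11]; color 2: [4, 5, 7, 10].
(χ(G) = 2 ≤ 3.)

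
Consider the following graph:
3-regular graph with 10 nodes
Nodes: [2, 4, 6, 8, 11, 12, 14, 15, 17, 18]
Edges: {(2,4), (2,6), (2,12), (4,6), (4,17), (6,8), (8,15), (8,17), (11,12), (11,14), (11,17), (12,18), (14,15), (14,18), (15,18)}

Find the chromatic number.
Clique number ω(G) = 3 (lower bound: χ ≥ ω).
The clique on [2, 4, 6] has size 3, forcing χ ≥ 3, and the coloring below uses 3 colors, so χ(G) = 3.
A valid 3-coloring: color 1: [2, 8, 11, 18]; color 2: [4, 12, 14]; color 3: [6, 15, 17].

χ(G) = 3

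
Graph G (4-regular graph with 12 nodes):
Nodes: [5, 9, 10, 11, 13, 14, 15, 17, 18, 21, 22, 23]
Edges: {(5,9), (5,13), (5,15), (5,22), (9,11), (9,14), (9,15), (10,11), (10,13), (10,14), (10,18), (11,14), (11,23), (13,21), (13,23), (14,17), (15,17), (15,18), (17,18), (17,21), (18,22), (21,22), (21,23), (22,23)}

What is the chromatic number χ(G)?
Clique number ω(G) = 3 (lower bound: χ ≥ ω).
The clique on [5, 9, 15] has size 3, forcing χ ≥ 3, and the coloring below uses 3 colors, so χ(G) = 3.
A valid 3-coloring: color 1: [13, 14, 15, 22]; color 2: [9, 10, 17, 23]; color 3: [5, 11, 18, 21].

χ(G) = 3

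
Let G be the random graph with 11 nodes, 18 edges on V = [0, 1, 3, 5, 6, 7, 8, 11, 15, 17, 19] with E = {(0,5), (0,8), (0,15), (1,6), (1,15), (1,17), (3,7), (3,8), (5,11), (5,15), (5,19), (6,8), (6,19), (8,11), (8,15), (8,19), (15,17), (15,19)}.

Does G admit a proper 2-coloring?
No, G is not 2-colorable

The clique on vertices [1, 15, 17] has size 3 > 2, so it alone needs 3 colors.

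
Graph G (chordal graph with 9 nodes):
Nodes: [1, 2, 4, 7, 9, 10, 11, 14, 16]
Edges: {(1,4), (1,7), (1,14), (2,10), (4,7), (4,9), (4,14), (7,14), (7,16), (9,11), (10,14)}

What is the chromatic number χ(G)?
Clique number ω(G) = 4 (lower bound: χ ≥ ω).
The clique on [1, 4, 7, 14] has size 4, forcing χ ≥ 4, and the coloring below uses 4 colors, so χ(G) = 4.
A valid 4-coloring: color 1: [4, 10, 11, 16]; color 2: [2, 9, 14]; color 3: [7]; color 4: [1].

χ(G) = 4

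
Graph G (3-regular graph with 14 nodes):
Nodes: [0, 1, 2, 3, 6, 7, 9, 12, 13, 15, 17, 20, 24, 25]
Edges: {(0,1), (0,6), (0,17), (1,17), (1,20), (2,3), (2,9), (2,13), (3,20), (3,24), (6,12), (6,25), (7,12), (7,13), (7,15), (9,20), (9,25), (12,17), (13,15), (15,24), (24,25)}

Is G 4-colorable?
Yes, G is 4-colorable

A valid 4-coloring: color 1: [1, 3, 12, 13, 25]; color 2: [0, 2, 7, 20, 24]; color 3: [6, 9, 15, 17].
(χ(G) = 3 ≤ 4.)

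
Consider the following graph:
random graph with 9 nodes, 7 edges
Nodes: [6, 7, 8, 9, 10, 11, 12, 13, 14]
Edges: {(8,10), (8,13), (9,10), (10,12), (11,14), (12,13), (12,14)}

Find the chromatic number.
χ(G) = 2

Clique number ω(G) = 2 (lower bound: χ ≥ ω).
The graph is bipartite (no odd cycle), so 2 colors suffice: χ(G) = 2.
A valid 2-coloring: color 1: [6, 7, 8, 9, 11, 12]; color 2: [10, 13, 14].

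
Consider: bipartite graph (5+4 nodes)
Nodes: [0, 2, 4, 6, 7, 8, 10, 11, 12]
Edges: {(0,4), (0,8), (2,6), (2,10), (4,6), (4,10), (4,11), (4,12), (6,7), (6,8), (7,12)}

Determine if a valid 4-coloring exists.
Yes, G is 4-colorable

A valid 4-coloring: color 1: [2, 4, 7, 8]; color 2: [0, 6, 10, 11, 12].
(χ(G) = 2 ≤ 4.)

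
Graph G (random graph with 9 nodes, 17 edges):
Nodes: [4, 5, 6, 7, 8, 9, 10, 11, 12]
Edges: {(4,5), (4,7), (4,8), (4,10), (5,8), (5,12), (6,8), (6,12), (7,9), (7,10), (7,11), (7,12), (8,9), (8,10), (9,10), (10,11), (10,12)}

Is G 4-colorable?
Yes, G is 4-colorable

A valid 4-coloring: color 1: [5, 6, 10]; color 2: [7, 8]; color 3: [4, 9, 11, 12].
(χ(G) = 3 ≤ 4.)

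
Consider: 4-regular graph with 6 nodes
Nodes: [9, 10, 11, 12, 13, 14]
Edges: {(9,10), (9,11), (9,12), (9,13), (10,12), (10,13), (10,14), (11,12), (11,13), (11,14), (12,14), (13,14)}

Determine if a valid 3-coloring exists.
Yes, G is 3-colorable

A valid 3-coloring: color 1: [12, 13]; color 2: [9, 14]; color 3: [10, 11].
(χ(G) = 3 ≤ 3.)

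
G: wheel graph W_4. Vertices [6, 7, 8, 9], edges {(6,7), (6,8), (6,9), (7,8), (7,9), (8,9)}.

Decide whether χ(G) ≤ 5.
A valid 5-coloring: color 1: [9]; color 2: [6]; color 3: [7]; color 4: [8].
(χ(G) = 4 ≤ 5.)

Yes, G is 5-colorable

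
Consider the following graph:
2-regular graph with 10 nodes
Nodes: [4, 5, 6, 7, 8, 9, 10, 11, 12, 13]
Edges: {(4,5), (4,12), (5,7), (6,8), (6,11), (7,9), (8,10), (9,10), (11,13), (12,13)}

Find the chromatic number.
Clique number ω(G) = 2 (lower bound: χ ≥ ω).
The graph is bipartite (no odd cycle), so 2 colors suffice: χ(G) = 2.
A valid 2-coloring: color 1: [4, 6, 7, 10, 13]; color 2: [5, 8, 9, 11, 12].

χ(G) = 2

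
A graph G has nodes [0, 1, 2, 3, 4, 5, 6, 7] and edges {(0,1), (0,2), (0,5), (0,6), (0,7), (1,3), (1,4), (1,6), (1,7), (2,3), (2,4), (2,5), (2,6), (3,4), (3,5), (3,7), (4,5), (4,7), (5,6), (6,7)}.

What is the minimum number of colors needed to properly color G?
Clique number ω(G) = 4 (lower bound: χ ≥ ω).
The clique on [0, 1, 6, 7] has size 4, forcing χ ≥ 4, and the coloring below uses 4 colors, so χ(G) = 4.
A valid 4-coloring: color 1: [5, 7]; color 2: [3, 6]; color 3: [0, 4]; color 4: [1, 2].

χ(G) = 4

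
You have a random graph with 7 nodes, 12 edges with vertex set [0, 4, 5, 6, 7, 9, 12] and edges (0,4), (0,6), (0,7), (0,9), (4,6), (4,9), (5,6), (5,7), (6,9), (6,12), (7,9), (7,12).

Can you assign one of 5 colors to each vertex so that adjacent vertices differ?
Yes, G is 5-colorable

A valid 5-coloring: color 1: [6, 7]; color 2: [0, 5, 12]; color 3: [9]; color 4: [4].
(χ(G) = 4 ≤ 5.)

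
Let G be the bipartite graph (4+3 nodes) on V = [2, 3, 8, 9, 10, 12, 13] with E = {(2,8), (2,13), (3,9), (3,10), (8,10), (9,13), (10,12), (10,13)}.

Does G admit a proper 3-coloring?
A valid 3-coloring: color 1: [2, 9, 10]; color 2: [3, 8, 12, 13].
(χ(G) = 2 ≤ 3.)

Yes, G is 3-colorable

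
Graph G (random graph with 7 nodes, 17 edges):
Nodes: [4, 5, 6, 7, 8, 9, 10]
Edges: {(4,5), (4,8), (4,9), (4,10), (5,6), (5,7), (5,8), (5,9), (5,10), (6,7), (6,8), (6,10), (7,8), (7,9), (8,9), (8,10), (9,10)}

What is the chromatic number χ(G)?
Clique number ω(G) = 5 (lower bound: χ ≥ ω).
The clique on [4, 5, 8, 9, 10] has size 5, forcing χ ≥ 5, and the coloring below uses 5 colors, so χ(G) = 5.
A valid 5-coloring: color 1: [8]; color 2: [5]; color 3: [7, 10]; color 4: [6, 9]; color 5: [4].

χ(G) = 5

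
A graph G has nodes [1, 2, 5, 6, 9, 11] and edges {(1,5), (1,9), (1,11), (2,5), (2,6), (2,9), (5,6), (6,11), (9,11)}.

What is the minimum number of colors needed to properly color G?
χ(G) = 3

Clique number ω(G) = 3 (lower bound: χ ≥ ω).
The clique on [1, 9, 11] has size 3, forcing χ ≥ 3, and the coloring below uses 3 colors, so χ(G) = 3.
A valid 3-coloring: color 1: [1, 6]; color 2: [2, 11]; color 3: [5, 9].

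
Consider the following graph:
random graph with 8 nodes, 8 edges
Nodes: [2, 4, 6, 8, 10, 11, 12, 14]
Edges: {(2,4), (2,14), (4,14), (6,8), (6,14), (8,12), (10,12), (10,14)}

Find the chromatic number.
Clique number ω(G) = 3 (lower bound: χ ≥ ω).
The clique on [2, 4, 14] has size 3, forcing χ ≥ 3, and the coloring below uses 3 colors, so χ(G) = 3.
A valid 3-coloring: color 1: [11, 12, 14]; color 2: [4, 8, 10]; color 3: [2, 6].

χ(G) = 3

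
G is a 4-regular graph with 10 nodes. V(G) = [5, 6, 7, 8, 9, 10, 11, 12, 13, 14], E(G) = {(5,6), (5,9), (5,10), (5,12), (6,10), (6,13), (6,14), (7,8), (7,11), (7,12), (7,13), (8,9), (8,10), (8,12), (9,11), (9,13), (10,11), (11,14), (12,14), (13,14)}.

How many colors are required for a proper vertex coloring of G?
Clique number ω(G) = 3 (lower bound: χ ≥ ω).
The clique on [5, 6, 10] has size 3, forcing χ ≥ 3, and the coloring below uses 3 colors, so χ(G) = 3.
A valid 3-coloring: color 1: [5, 8, 11, 13]; color 2: [7, 9, 10, 14]; color 3: [6, 12].

χ(G) = 3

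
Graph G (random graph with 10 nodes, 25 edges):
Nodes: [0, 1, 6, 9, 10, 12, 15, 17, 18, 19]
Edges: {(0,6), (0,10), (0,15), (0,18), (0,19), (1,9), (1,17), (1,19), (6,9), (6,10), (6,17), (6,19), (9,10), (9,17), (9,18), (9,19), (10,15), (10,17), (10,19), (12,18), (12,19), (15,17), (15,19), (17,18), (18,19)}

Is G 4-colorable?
Yes, G is 4-colorable

A valid 4-coloring: color 1: [17, 19]; color 2: [1, 10, 18]; color 3: [0, 9, 12]; color 4: [6, 15].
(χ(G) = 4 ≤ 4.)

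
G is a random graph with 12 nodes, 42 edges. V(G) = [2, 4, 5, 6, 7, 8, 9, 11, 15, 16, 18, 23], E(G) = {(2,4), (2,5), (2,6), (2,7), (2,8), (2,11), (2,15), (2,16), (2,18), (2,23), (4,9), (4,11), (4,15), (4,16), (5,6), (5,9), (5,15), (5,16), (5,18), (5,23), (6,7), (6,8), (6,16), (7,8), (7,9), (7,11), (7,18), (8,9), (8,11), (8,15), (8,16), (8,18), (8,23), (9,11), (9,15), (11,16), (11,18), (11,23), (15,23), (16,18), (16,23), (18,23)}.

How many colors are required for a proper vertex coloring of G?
χ(G) = 6

Clique number ω(G) = 6 (lower bound: χ ≥ ω).
The clique on [2, 8, 11, 16, 18, 23] has size 6, forcing χ ≥ 6, and the coloring below uses 6 colors, so χ(G) = 6.
A valid 6-coloring: color 1: [2, 9]; color 2: [4, 5, 8]; color 3: [6, 11, 15]; color 4: [7, 16]; color 5: [18]; color 6: [23].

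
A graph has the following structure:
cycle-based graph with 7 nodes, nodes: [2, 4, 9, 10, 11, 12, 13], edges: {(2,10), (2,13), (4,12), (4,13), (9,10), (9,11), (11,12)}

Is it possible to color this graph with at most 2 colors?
No, G is not 2-colorable

Odd cycle [10, 9, 11, 12, 4, 13, 2] needs 3 colors (χ ≥ 3).
Hence χ(G) ≥ 3 > 2, so no proper 2-coloring exists.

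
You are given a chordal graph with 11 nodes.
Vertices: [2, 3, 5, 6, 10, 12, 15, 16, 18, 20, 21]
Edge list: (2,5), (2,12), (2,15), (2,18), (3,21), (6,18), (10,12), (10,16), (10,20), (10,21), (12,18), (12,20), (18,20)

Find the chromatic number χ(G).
Clique number ω(G) = 3 (lower bound: χ ≥ ω).
The clique on [2, 12, 18] has size 3, forcing χ ≥ 3, and the coloring below uses 3 colors, so χ(G) = 3.
A valid 3-coloring: color 1: [3, 5, 10, 15, 18]; color 2: [6, 12, 16, 21]; color 3: [2, 20].

χ(G) = 3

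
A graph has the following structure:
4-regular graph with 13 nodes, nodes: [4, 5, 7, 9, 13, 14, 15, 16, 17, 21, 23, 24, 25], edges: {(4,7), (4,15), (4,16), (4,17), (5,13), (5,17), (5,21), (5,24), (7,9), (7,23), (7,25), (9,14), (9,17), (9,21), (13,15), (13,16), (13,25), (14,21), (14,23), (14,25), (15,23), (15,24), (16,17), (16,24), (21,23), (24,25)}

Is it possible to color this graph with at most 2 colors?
No, G is not 2-colorable

The clique on vertices [4, 16, 17] has size 3 > 2, so it alone needs 3 colors.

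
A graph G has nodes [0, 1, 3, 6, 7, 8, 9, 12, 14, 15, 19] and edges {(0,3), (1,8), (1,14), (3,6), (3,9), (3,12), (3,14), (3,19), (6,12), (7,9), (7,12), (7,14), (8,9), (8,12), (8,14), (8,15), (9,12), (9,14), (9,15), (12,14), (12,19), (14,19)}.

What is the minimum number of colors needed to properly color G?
Clique number ω(G) = 4 (lower bound: χ ≥ ω).
The clique on [8, 9, 12, 14] has size 4, forcing χ ≥ 4, and the coloring below uses 4 colors, so χ(G) = 4.
A valid 4-coloring: color 1: [0, 6, 14, 15]; color 2: [1, 12]; color 3: [9, 19]; color 4: [3, 7, 8].

χ(G) = 4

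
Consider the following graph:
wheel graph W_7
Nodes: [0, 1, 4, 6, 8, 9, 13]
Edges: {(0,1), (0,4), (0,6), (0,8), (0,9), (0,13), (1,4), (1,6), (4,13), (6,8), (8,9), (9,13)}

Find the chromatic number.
Clique number ω(G) = 3 (lower bound: χ ≥ ω).
The clique on [0, 8, 9] has size 3, forcing χ ≥ 3, and the coloring below uses 3 colors, so χ(G) = 3.
A valid 3-coloring: color 1: [0]; color 2: [1, 8, 13]; color 3: [4, 6, 9].

χ(G) = 3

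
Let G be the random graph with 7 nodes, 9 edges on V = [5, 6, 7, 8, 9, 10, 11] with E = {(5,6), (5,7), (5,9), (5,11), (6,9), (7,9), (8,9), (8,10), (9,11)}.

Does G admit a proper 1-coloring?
No, G is not 1-colorable

The clique on vertices [5, 9, 11] has size 3 > 1, so it alone needs 3 colors.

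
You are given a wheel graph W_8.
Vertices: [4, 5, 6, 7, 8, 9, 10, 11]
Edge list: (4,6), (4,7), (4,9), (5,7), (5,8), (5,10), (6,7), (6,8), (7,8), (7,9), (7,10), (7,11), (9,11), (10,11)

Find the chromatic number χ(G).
Clique number ω(G) = 3 (lower bound: χ ≥ ω).
Odd cycle [4, 6, 8, 5, 10, 11, 9] needs 3 colors (χ ≥ 3).
Vertex 7 is adjacent to every vertex of [4, 5, 6, 8, 9, 10, 11], which already need 3 colors among themselves, so 7 needs a new color (χ ≥ 4).
The coloring below uses 4 colors, so χ(G) = 4.
A valid 4-coloring: color 1: [7]; color 2: [4, 8, 11]; color 3: [5, 6, 9]; color 4: [10].

χ(G) = 4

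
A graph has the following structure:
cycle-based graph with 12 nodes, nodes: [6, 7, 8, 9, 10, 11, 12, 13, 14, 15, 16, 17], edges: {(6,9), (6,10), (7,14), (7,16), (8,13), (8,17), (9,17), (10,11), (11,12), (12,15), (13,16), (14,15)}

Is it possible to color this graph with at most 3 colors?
Yes, G is 3-colorable

A valid 3-coloring: color 1: [6, 7, 11, 13, 15, 17]; color 2: [8, 9, 10, 12, 14, 16].
(χ(G) = 2 ≤ 3.)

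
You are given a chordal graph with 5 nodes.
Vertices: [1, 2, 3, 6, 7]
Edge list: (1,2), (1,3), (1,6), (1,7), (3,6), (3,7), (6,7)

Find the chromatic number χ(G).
Clique number ω(G) = 4 (lower bound: χ ≥ ω).
The clique on [1, 3, 6, 7] has size 4, forcing χ ≥ 4, and the coloring below uses 4 colors, so χ(G) = 4.
A valid 4-coloring: color 1: [1]; color 2: [2, 3]; color 3: [7]; color 4: [6].

χ(G) = 4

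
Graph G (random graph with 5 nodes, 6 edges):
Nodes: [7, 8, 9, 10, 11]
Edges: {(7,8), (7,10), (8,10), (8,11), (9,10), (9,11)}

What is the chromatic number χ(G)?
Clique number ω(G) = 3 (lower bound: χ ≥ ω).
The clique on [7, 8, 10] has size 3, forcing χ ≥ 3, and the coloring below uses 3 colors, so χ(G) = 3.
A valid 3-coloring: color 1: [10, 11]; color 2: [8, 9]; color 3: [7].

χ(G) = 3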